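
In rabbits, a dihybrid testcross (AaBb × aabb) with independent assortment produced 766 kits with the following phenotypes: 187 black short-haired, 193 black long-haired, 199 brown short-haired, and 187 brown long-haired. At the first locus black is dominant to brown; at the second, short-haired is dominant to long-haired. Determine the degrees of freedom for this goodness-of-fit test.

A dihybrid testcross with independent assortment gives a 1:1:1:1 ratio.
A goodness-of-fit test with 4 phenotype classes has df = 4 − 1 = 3.

3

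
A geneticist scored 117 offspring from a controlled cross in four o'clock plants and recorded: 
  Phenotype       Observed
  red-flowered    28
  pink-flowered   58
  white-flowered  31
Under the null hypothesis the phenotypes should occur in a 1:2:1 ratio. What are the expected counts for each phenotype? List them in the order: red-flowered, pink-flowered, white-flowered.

The 1:2:1 ratio has 4 parts, so with N = 117 the expected counts are:
  red-flowered: 117 × 1/4 = 29.25
  pink-flowered: 117 × 2/4 = 58.5
  white-flowered: 117 × 1/4 = 29.25

29.25, 58.5, 29.25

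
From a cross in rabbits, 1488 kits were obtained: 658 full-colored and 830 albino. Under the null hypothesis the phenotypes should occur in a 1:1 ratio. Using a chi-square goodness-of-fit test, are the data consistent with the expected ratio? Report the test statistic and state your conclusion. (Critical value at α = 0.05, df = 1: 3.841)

19.882; not consistent

Expected counts for N = 1488 under a 1:1 ratio (total parts = 2):
  full-colored: 1488 × 1/2 = 744
  albino: 1488 × 1/2 = 744
χ² = Σ (O − E)² / E
  full-colored: (658 − 744)² / 744 = 9.9409
  albino: (830 − 744)² / 744 = 9.9409
χ² = 9.9409 + 9.9409 = 19.8818 ≈ 19.882
Degrees of freedom = 2 − 1 = 1; critical value at α = 0.05 is 3.841.
Since 19.882 > 3.841, we reject the null hypothesis — the data do not fit the 1:1 ratio.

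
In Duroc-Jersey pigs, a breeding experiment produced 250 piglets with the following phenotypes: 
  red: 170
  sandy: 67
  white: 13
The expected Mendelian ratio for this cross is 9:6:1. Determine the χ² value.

Expected counts for N = 250 under a 9:6:1 ratio (total parts = 16):
  red: 250 × 9/16 = 140.625
  sandy: 250 × 6/16 = 93.75
  white: 250 × 1/16 = 15.625
χ² = Σ (O − E)² / E
  red: (170 − 140.625)² / 140.625 = 6.1361
  sandy: (67 − 93.75)² / 93.75 = 7.6327
  white: (13 − 15.625)² / 15.625 = 0.4410
χ² = 6.1361 + 7.6327 + 0.4410 = 14.2098 ≈ 14.210

14.210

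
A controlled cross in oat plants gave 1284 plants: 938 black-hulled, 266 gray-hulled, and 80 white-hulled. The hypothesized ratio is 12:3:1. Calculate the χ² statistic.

The 12:3:1 ratio has 16 parts, so with N = 1284 the expected counts are:
  black-hulled: 1284 × 12/16 = 963
  gray-hulled: 1284 × 3/16 = 240.75
  white-hulled: 1284 × 1/16 = 80.25
χ² = Σ (O − E)² / E
  black-hulled: (938 − 963)² / 963 = 0.6490
  gray-hulled: (266 − 240.75)² / 240.75 = 2.6482
  white-hulled: (80 − 80.25)² / 80.25 = 0.0008
χ² = 0.6490 + 2.6482 + 0.0008 = 3.298

3.298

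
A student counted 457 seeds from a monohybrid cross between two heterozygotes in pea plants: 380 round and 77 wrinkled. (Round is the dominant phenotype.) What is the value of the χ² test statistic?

For a monohybrid cross between heterozygotes with complete dominance, the expected phenotypic ratio is 3:1.
Total ratio parts = 4. Expected numbers out of 457:
  round: 457 × 3/4 = 342.75
  wrinkled: 457 × 1/4 = 114.25
χ² = Σ (O − E)² / E
  round: (380 − 342.75)² / 342.75 = 4.0483
  wrinkled: (77 − 114.25)² / 114.25 = 12.1450
χ² = 4.0483 + 12.1450 = 16.1933 ≈ 16.193

16.193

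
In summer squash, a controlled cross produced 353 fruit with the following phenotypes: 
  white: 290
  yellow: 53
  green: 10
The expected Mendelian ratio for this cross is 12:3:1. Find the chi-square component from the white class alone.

The 12:3:1 ratio has 16 parts, so with N = 353 the expected counts are:
  white: 353 × 12/16 = 264.75
  yellow: 353 × 3/16 = 66.1875
  green: 353 × 1/16 = 22.0625
Contribution of white: (290 − 264.75)² / 264.75 = 2.4082

2.408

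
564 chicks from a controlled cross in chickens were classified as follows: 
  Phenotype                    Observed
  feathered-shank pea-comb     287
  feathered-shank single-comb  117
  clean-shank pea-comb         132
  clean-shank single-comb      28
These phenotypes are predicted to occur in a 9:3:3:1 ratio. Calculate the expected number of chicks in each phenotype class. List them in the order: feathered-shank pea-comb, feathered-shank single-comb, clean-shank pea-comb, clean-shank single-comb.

Total ratio parts = 16. Expected numbers out of 564:
  feathered-shank pea-comb: 564 × 9/16 = 317.25
  feathered-shank single-comb: 564 × 3/16 = 105.75
  clean-shank pea-comb: 564 × 3/16 = 105.75
  clean-shank single-comb: 564 × 1/16 = 35.25

317.25, 105.75, 105.75, 35.25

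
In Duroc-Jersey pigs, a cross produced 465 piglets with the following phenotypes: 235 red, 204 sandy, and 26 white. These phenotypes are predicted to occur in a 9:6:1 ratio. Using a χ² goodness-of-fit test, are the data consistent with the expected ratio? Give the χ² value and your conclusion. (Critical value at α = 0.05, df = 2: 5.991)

8.053; not consistent

Total ratio parts = 16. Expected numbers out of 465:
  red: 465 × 9/16 = 261.5625
  sandy: 465 × 6/16 = 174.375
  white: 465 × 1/16 = 29.0625
χ² = Σ (O − E)² / E
  red: (235 − 261.5625)² / 261.5625 = 2.6975
  sandy: (204 − 174.375)² / 174.375 = 5.0331
  white: (26 − 29.0625)² / 29.0625 = 0.3227
χ² = 2.6975 + 5.0331 + 0.3227 = 8.0533 ≈ 8.053
Degrees of freedom = 3 − 1 = 2; critical value at α = 0.05 is 5.991.
Since 8.053 > 5.991, we reject the null hypothesis — the data do not fit the 9:6:1 ratio.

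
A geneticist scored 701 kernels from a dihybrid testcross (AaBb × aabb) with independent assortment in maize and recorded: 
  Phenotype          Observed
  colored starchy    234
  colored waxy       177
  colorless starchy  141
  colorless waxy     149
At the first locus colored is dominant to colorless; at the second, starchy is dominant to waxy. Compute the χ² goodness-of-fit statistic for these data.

A dihybrid testcross with independent assortment gives a 1:1:1:1 ratio.
Total ratio parts = 4. Expected numbers out of 701:
  colored starchy: 701 × 1/4 = 175.25
  colored waxy: 701 × 1/4 = 175.25
  colorless starchy: 701 × 1/4 = 175.25
  colorless waxy: 701 × 1/4 = 175.25
χ² = Σ (O − E)² / E
  colored starchy: (234 − 175.25)² / 175.25 = 19.6951
  colored waxy: (177 − 175.25)² / 175.25 = 0.0175
  colorless starchy: (141 − 175.25)² / 175.25 = 6.6937
  colorless waxy: (149 − 175.25)² / 175.25 = 3.9319
χ² = 19.6951 + 0.0175 + 6.6937 + 3.9319 = 30.3382 ≈ 30.338

30.338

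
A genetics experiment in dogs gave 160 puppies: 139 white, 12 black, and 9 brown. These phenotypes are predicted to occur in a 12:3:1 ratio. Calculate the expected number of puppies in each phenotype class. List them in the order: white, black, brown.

Under the 12:3:1 hypothesis (Σ ratio = 16, N = 160):
  white: 160 × 12/16 = 120
  black: 160 × 3/16 = 30
  brown: 160 × 1/16 = 10

120, 30, 10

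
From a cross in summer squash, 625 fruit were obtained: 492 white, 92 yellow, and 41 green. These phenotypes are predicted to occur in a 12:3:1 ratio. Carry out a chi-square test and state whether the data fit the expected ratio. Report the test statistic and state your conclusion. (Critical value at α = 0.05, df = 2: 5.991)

6.663; not consistent

The 12:3:1 ratio has 16 parts, so with N = 625 the expected counts are:
  white: 625 × 12/16 = 468.75
  yellow: 625 × 3/16 = 117.1875
  green: 625 × 1/16 = 39.0625
χ² = Σ (O − E)² / E
  white: (492 − 468.75)² / 468.75 = 1.1532
  yellow: (92 − 117.1875)² / 117.1875 = 5.4136
  green: (41 − 39.0625)² / 39.0625 = 0.0961
χ² = 1.1532 + 5.4136 + 0.0961 = 6.6629 ≈ 6.663
Degrees of freedom = 3 − 1 = 2; critical value at α = 0.05 is 5.991.
Since 6.663 > 5.991, we reject the null hypothesis — the data do not fit the 12:3:1 ratio.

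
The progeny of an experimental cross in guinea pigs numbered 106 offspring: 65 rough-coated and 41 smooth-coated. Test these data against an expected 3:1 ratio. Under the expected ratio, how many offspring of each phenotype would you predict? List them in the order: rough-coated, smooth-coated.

79.5, 26.5

Expected counts for N = 106 under a 3:1 ratio (total parts = 4):
  rough-coated: 106 × 3/4 = 79.5
  smooth-coated: 106 × 1/4 = 26.5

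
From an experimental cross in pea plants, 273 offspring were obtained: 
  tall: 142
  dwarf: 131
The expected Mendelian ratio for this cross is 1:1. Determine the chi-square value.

0.443

Under the 1:1 hypothesis (Σ ratio = 2, N = 273):
  tall: 273 × 1/2 = 136.5
  dwarf: 273 × 1/2 = 136.5
χ² = Σ (O − E)² / E
  tall: (142 − 136.5)² / 136.5 = 0.2216
  dwarf: (131 − 136.5)² / 136.5 = 0.2216
χ² = 0.2216 + 0.2216 = 0.4432 ≈ 0.443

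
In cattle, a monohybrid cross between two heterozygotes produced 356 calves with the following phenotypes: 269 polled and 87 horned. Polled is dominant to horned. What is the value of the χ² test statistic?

0.060

For a monohybrid cross between heterozygotes with complete dominance, the expected phenotypic ratio is 3:1.
Total ratio parts = 4. Expected numbers out of 356:
  polled: 356 × 3/4 = 267
  horned: 356 × 1/4 = 89
χ² = Σ (O − E)² / E
  polled: (269 − 267)² / 267 = 0.0150
  horned: (87 − 89)² / 89 = 0.0449
χ² = 0.0150 + 0.0449 = 0.0599 ≈ 0.060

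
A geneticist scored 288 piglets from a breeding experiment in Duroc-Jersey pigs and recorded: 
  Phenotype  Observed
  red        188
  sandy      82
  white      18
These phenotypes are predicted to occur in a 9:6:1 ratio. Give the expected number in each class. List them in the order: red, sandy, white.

162, 108, 18

The 9:6:1 ratio has 16 parts, so with N = 288 the expected counts are:
  red: 288 × 9/16 = 162
  sandy: 288 × 6/16 = 108
  white: 288 × 1/16 = 18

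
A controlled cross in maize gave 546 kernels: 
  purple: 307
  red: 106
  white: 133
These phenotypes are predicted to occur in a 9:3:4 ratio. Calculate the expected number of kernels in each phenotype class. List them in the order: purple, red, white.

307.125, 102.375, 136.5

Expected counts for N = 546 under a 9:3:4 ratio (total parts = 16):
  purple: 546 × 9/16 = 307.125
  red: 546 × 3/16 = 102.375
  white: 546 × 4/16 = 136.5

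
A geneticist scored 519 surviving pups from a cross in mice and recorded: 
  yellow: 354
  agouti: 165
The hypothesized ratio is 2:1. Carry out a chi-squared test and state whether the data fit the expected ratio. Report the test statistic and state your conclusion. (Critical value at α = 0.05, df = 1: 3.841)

0.555; consistent

The 2:1 ratio has 3 parts, so with N = 519 the expected counts are:
  yellow: 519 × 2/3 = 346
  agouti: 519 × 1/3 = 173
χ² = Σ (O − E)² / E
  yellow: (354 − 346)² / 346 = 0.1850
  agouti: (165 − 173)² / 173 = 0.3699
χ² = 0.1850 + 0.3699 = 0.5549 ≈ 0.555
Degrees of freedom = 2 − 1 = 1; critical value at α = 0.05 is 3.841.
Since 0.555 < 3.841, we fail to reject the null hypothesis — the data are consistent with the 2:1 ratio.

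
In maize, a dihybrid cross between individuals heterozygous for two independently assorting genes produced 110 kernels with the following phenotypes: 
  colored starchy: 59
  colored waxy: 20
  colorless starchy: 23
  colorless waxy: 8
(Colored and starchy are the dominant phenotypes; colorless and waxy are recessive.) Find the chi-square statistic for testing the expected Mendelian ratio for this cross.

0.610

A dihybrid F₂ with independent assortment and complete dominance at both loci gives a 9:3:3:1 phenotypic ratio.
The 9:3:3:1 ratio has 16 parts, so with N = 110 the expected counts are:
  colored starchy: 110 × 9/16 = 61.875
  colored waxy: 110 × 3/16 = 20.625
  colorless starchy: 110 × 3/16 = 20.625
  colorless waxy: 110 × 1/16 = 6.875
χ² = Σ (O − E)² / E
  colored starchy: (59 − 61.875)² / 61.875 = 0.1336
  colored waxy: (20 − 20.625)² / 20.625 = 0.0189
  colorless starchy: (23 − 20.625)² / 20.625 = 0.2735
  colorless waxy: (8 − 6.875)² / 6.875 = 0.1841
χ² = 0.1336 + 0.0189 + 0.2735 + 0.1841 = 0.6101 ≈ 0.610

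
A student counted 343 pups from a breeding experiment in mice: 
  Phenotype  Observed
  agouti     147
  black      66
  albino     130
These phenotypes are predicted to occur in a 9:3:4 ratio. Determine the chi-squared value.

The 9:3:4 ratio has 16 parts, so with N = 343 the expected counts are:
  agouti: 343 × 9/16 = 192.9375
  black: 343 × 3/16 = 64.3125
  albino: 343 × 4/16 = 85.75
χ² = Σ (O − E)² / E
  agouti: (147 − 192.9375)² / 192.9375 = 10.9375
  black: (66 − 64.3125)² / 64.3125 = 0.0443
  albino: (130 − 85.75)² / 85.75 = 22.8345
χ² = 10.9375 + 0.0443 + 22.8345 = 33.8163 ≈ 33.816

33.816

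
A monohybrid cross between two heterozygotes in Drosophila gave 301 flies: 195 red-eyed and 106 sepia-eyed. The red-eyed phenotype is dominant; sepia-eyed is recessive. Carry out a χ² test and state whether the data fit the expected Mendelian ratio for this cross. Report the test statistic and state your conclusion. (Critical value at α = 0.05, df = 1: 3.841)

For a monohybrid cross between heterozygotes with complete dominance, the expected phenotypic ratio is 3:1.
Total ratio parts = 4. Expected numbers out of 301:
  red-eyed: 301 × 3/4 = 225.75
  sepia-eyed: 301 × 1/4 = 75.25
χ² = Σ (O − E)² / E
  red-eyed: (195 − 225.75)² / 225.75 = 4.1885
  sepia-eyed: (106 − 75.25)² / 75.25 = 12.5656
χ² = 4.1885 + 12.5656 = 16.7541 ≈ 16.754
Degrees of freedom = 2 − 1 = 1; critical value at α = 0.05 is 3.841.
Since 16.754 > 3.841, we reject the null hypothesis — the data do not fit the 3:1 ratio.

16.754; not consistent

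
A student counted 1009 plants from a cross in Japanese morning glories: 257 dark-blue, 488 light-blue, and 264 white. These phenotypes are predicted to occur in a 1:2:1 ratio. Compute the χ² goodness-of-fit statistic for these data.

1.176

Under the 1:2:1 hypothesis (Σ ratio = 4, N = 1009):
  dark-blue: 1009 × 1/4 = 252.25
  light-blue: 1009 × 2/4 = 504.5
  white: 1009 × 1/4 = 252.25
χ² = Σ (O − E)² / E
  dark-blue: (257 − 252.25)² / 252.25 = 0.0894
  light-blue: (488 − 504.5)² / 504.5 = 0.5396
  white: (264 − 252.25)² / 252.25 = 0.5473
χ² = 0.0894 + 0.5396 + 0.5473 = 1.1763 ≈ 1.176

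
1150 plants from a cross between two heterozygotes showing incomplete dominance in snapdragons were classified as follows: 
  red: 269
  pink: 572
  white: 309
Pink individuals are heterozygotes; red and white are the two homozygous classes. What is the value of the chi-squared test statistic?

With incomplete dominance, a heterozygote × heterozygote cross gives a 1:2:1 phenotypic ratio.
Under the 1:2:1 hypothesis (Σ ratio = 4, N = 1150):
  red: 1150 × 1/4 = 287.5
  pink: 1150 × 2/4 = 575
  white: 1150 × 1/4 = 287.5
χ² = Σ (O − E)² / E
  red: (269 − 287.5)² / 287.5 = 1.1904
  pink: (572 − 575)² / 575 = 0.0157
  white: (309 − 287.5)² / 287.5 = 1.6078
χ² = 1.1904 + 0.0157 + 1.6078 = 2.8139 ≈ 2.814

2.814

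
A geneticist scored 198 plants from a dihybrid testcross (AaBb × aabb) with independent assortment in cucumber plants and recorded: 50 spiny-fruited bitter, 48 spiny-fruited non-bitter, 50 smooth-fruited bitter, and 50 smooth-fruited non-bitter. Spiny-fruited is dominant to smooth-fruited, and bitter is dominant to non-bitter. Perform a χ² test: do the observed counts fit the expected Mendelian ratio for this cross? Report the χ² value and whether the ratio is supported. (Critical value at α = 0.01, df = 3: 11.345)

A dihybrid testcross with independent assortment gives a 1:1:1:1 ratio.
The 1:1:1:1 ratio has 4 parts, so with N = 198 the expected counts are:
  spiny-fruited bitter: 198 × 1/4 = 49.5
  spiny-fruited non-bitter: 198 × 1/4 = 49.5
  smooth-fruited bitter: 198 × 1/4 = 49.5
  smooth-fruited non-bitter: 198 × 1/4 = 49.5
χ² = Σ (O − E)² / E
  spiny-fruited bitter: (50 − 49.5)² / 49.5 = 0.0051
  spiny-fruited non-bitter: (48 − 49.5)² / 49.5 = 0.0455
  smooth-fruited bitter: (50 − 49.5)² / 49.5 = 0.0051
  smooth-fruited non-bitter: (50 − 49.5)² / 49.5 = 0.0051
χ² = 0.0051 + 0.0455 + 0.0051 + 0.0051 = 0.0608 ≈ 0.061
Degrees of freedom = 4 − 1 = 3; critical value at α = 0.01 is 11.345.
Since 0.061 < 11.345, we fail to reject the null hypothesis — the data are consistent with the 1:1:1:1 ratio.

0.061; consistent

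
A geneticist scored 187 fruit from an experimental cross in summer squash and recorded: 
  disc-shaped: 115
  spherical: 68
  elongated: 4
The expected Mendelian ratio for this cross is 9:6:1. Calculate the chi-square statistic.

6.036

The 9:6:1 ratio has 16 parts, so with N = 187 the expected counts are:
  disc-shaped: 187 × 9/16 = 105.1875
  spherical: 187 × 6/16 = 70.125
  elongated: 187 × 1/16 = 11.6875
χ² = Σ (O − E)² / E
  disc-shaped: (115 − 105.1875)² / 105.1875 = 0.9154
  spherical: (68 − 70.125)² / 70.125 = 0.0644
  elongated: (4 − 11.6875)² / 11.6875 = 5.0565
χ² = 0.9154 + 0.0644 + 5.0565 = 6.0363 ≈ 6.036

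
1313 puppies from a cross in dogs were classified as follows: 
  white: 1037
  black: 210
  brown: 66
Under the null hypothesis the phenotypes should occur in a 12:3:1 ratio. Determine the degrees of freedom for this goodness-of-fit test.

A goodness-of-fit test with 3 phenotype classes has df = 3 − 1 = 2.

2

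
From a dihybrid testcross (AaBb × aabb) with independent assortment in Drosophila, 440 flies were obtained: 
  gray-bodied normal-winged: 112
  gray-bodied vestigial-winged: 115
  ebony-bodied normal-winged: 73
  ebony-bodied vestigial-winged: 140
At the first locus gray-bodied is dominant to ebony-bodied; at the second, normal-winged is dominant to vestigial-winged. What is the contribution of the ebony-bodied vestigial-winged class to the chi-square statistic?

A dihybrid testcross with independent assortment gives a 1:1:1:1 ratio.
Total ratio parts = 4. Expected numbers out of 440:
  gray-bodied normal-winged: 440 × 1/4 = 110
  gray-bodied vestigial-winged: 440 × 1/4 = 110
  ebony-bodied normal-winged: 440 × 1/4 = 110
  ebony-bodied vestigial-winged: 440 × 1/4 = 110
Contribution of ebony-bodied vestigial-winged: (140 − 110)² / 110 = 8.1818

8.182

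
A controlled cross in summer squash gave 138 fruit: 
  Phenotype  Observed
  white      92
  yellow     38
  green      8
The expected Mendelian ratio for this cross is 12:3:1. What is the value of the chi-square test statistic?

Under the 12:3:1 hypothesis (Σ ratio = 16, N = 138):
  white: 138 × 12/16 = 103.5
  yellow: 138 × 3/16 = 25.875
  green: 138 × 1/16 = 8.625
χ² = Σ (O − E)² / E
  white: (92 − 103.5)² / 103.5 = 1.2778
  yellow: (38 − 25.875)² / 25.875 = 5.6818
  green: (8 − 8.625)² / 8.625 = 0.0453
χ² = 1.2778 + 5.6818 + 0.0453 = 7.0049 ≈ 7.005

7.005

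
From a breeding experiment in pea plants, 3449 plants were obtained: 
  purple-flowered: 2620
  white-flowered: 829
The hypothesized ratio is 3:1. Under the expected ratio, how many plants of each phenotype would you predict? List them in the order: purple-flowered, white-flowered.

Under the 3:1 hypothesis (Σ ratio = 4, N = 3449):
  purple-flowered: 3449 × 3/4 = 2586.75
  white-flowered: 3449 × 1/4 = 862.25

2586.75, 862.25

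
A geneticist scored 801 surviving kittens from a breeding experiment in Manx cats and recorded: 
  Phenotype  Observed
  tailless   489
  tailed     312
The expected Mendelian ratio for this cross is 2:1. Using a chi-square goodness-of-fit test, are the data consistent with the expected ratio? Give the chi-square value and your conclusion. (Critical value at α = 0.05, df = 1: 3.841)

11.376; not consistent

Total ratio parts = 3. Expected numbers out of 801:
  tailless: 801 × 2/3 = 534
  tailed: 801 × 1/3 = 267
χ² = Σ (O − E)² / E
  tailless: (489 − 534)² / 534 = 3.7921
  tailed: (312 − 267)² / 267 = 7.5843
χ² = 3.7921 + 7.5843 = 11.3764 ≈ 11.376
Degrees of freedom = 2 − 1 = 1; critical value at α = 0.05 is 3.841.
Since 11.376 > 3.841, we reject the null hypothesis — the data do not fit the 2:1 ratio.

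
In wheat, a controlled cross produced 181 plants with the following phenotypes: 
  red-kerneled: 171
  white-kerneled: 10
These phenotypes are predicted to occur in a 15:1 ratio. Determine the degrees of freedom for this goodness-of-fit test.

1

A goodness-of-fit test with 2 phenotype classes has df = 2 − 1 = 1.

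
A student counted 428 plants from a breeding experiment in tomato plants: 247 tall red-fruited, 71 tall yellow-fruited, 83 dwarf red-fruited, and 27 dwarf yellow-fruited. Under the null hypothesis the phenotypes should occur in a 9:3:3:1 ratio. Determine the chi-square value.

1.325

Total ratio parts = 16. Expected numbers out of 428:
  tall red-fruited: 428 × 9/16 = 240.75
  tall yellow-fruited: 428 × 3/16 = 80.25
  dwarf red-fruited: 428 × 3/16 = 80.25
  dwarf yellow-fruited: 428 × 1/16 = 26.75
χ² = Σ (O − E)² / E
  tall red-fruited: (247 − 240.75)² / 240.75 = 0.1623
  tall yellow-fruited: (71 − 80.25)² / 80.25 = 1.0662
  dwarf red-fruited: (83 − 80.25)² / 80.25 = 0.0942
  dwarf yellow-fruited: (27 − 26.75)² / 26.75 = 0.0023
χ² = 0.1623 + 1.0662 + 0.0942 + 0.0023 = 1.325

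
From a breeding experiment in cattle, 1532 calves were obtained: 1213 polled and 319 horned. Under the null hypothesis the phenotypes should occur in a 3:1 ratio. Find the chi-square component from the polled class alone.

3.565

Under the 3:1 hypothesis (Σ ratio = 4, N = 1532):
  polled: 1532 × 3/4 = 1149
  horned: 1532 × 1/4 = 383
Contribution of polled: (1213 − 1149)² / 1149 = 3.5648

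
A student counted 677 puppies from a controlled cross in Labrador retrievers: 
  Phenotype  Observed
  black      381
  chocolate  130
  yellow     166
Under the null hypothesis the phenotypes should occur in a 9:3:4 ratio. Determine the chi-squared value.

0.136

Expected counts for N = 677 under a 9:3:4 ratio (total parts = 16):
  black: 677 × 9/16 = 380.8125
  chocolate: 677 × 3/16 = 126.9375
  yellow: 677 × 4/16 = 169.25
χ² = Σ (O − E)² / E
  black: (381 − 380.8125)² / 380.8125 = 0.0001
  chocolate: (130 − 126.9375)² / 126.9375 = 0.0739
  yellow: (166 − 169.25)² / 169.25 = 0.0624
χ² = 0.0001 + 0.0739 + 0.0624 = 0.1364 ≈ 0.136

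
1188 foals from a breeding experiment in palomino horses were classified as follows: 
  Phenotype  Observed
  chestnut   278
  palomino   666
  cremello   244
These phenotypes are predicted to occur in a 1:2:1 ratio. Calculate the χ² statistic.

Total ratio parts = 4. Expected numbers out of 1188:
  chestnut: 1188 × 1/4 = 297
  palomino: 1188 × 2/4 = 594
  cremello: 1188 × 1/4 = 297
χ² = Σ (O − E)² / E
  chestnut: (278 − 297)² / 297 = 1.2155
  palomino: (666 − 594)² / 594 = 8.7273
  cremello: (244 − 297)² / 297 = 9.4579
χ² = 1.2155 + 8.7273 + 9.4579 = 19.4007 ≈ 19.401

19.401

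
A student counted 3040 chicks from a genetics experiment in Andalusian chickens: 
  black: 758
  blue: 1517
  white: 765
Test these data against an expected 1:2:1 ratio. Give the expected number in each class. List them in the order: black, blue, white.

Expected counts for N = 3040 under a 1:2:1 ratio (total parts = 4):
  black: 3040 × 1/4 = 760
  blue: 3040 × 2/4 = 1520
  white: 3040 × 1/4 = 760

760, 1520, 760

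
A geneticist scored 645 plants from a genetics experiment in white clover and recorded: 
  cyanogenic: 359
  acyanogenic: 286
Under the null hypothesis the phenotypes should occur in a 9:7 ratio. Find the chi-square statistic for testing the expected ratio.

0.092

The 9:7 ratio has 16 parts, so with N = 645 the expected counts are:
  cyanogenic: 645 × 9/16 = 362.8125
  acyanogenic: 645 × 7/16 = 282.1875
χ² = Σ (O − E)² / E
  cyanogenic: (359 − 362.8125)² / 362.8125 = 0.0401
  acyanogenic: (286 − 282.1875)² / 282.1875 = 0.0515
χ² = 0.0401 + 0.0515 = 0.0916 ≈ 0.092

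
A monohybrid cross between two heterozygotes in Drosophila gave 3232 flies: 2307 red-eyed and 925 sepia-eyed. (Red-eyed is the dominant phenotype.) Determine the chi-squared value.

22.589

For a monohybrid cross between heterozygotes with complete dominance, the expected phenotypic ratio is 3:1.
Expected counts for N = 3232 under a 3:1 ratio (total parts = 4):
  red-eyed: 3232 × 3/4 = 2424
  sepia-eyed: 3232 × 1/4 = 808
χ² = Σ (O − E)² / E
  red-eyed: (2307 − 2424)² / 2424 = 5.6473
  sepia-eyed: (925 − 808)² / 808 = 16.9418
χ² = 5.6473 + 16.9418 = 22.5891 ≈ 22.589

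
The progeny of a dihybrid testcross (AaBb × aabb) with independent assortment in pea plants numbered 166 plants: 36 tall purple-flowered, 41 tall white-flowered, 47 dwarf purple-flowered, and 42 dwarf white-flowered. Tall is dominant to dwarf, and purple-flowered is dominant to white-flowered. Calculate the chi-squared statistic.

A dihybrid testcross with independent assortment gives a 1:1:1:1 ratio.
Under the 1:1:1:1 hypothesis (Σ ratio = 4, N = 166):
  tall purple-flowered: 166 × 1/4 = 41.5
  tall white-flowered: 166 × 1/4 = 41.5
  dwarf purple-flowered: 166 × 1/4 = 41.5
  dwarf white-flowered: 166 × 1/4 = 41.5
χ² = Σ (O − E)² / E
  tall purple-flowered: (36 − 41.5)² / 41.5 = 0.7289
  tall white-flowered: (41 − 41.5)² / 41.5 = 0.0060
  dwarf purple-flowered: (47 − 41.5)² / 41.5 = 0.7289
  dwarf white-flowered: (42 − 41.5)² / 41.5 = 0.0060
χ² = 0.7289 + 0.0060 + 0.7289 + 0.0060 = 1.4698 ≈ 1.470

1.470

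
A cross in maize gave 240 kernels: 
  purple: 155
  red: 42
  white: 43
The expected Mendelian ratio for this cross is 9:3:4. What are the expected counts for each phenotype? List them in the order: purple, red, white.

The 9:3:4 ratio has 16 parts, so with N = 240 the expected counts are:
  purple: 240 × 9/16 = 135
  red: 240 × 3/16 = 45
  white: 240 × 4/16 = 60

135, 45, 60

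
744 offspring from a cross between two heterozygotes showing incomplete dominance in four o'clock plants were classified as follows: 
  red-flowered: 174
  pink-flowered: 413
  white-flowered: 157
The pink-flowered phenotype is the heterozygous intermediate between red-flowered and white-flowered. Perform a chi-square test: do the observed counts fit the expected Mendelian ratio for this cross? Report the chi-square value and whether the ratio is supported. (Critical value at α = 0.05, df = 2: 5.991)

With incomplete dominance, a heterozygote × heterozygote cross gives a 1:2:1 phenotypic ratio.
The 1:2:1 ratio has 4 parts, so with N = 744 the expected counts are:
  red-flowered: 744 × 1/4 = 186
  pink-flowered: 744 × 2/4 = 372
  white-flowered: 744 × 1/4 = 186
χ² = Σ (O − E)² / E
  red-flowered: (174 − 186)² / 186 = 0.7742
  pink-flowered: (413 − 372)² / 372 = 4.5188
  white-flowered: (157 − 186)² / 186 = 4.5215
χ² = 0.7742 + 4.5188 + 4.5215 = 9.8145 ≈ 9.815
Degrees of freedom = 3 − 1 = 2; critical value at α = 0.05 is 5.991.
Since 9.815 > 5.991, we reject the null hypothesis — the data do not fit the 1:2:1 ratio.

9.815; not consistent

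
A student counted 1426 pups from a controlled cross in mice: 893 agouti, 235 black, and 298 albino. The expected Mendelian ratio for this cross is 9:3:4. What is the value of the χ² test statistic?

Under the 9:3:4 hypothesis (Σ ratio = 16, N = 1426):
  agouti: 1426 × 9/16 = 802.125
  black: 1426 × 3/16 = 267.375
  albino: 1426 × 4/16 = 356.5
χ² = Σ (O − E)² / E
  agouti: (893 − 802.125)² / 802.125 = 10.2955
  black: (235 − 267.375)² / 267.375 = 3.9201
  albino: (298 − 356.5)² / 356.5 = 9.5996
χ² = 10.2955 + 3.9201 + 9.5996 = 23.8152 ≈ 23.815

23.815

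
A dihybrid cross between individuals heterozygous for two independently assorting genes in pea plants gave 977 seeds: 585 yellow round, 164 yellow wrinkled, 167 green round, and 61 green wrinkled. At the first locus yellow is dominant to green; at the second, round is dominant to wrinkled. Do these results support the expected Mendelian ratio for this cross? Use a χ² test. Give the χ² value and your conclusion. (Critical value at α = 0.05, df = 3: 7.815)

A dihybrid F₂ with independent assortment and complete dominance at both loci gives a 9:3:3:1 phenotypic ratio.
Under the 9:3:3:1 hypothesis (Σ ratio = 16, N = 977):
  yellow round: 977 × 9/16 = 549.5625
  yellow wrinkled: 977 × 3/16 = 183.1875
  green round: 977 × 3/16 = 183.1875
  green wrinkled: 977 × 1/16 = 61.0625
χ² = Σ (O − E)² / E
  yellow round: (585 − 549.5625)² / 549.5625 = 2.2851
  yellow wrinkled: (164 − 183.1875)² / 183.1875 = 2.0097
  green round: (167 − 183.1875)² / 183.1875 = 1.4304
  green wrinkled: (61 − 61.0625)² / 61.0625 = 0.0001
χ² = 2.2851 + 2.0097 + 1.4304 + 0.0001 = 5.7253 ≈ 5.725
Degrees of freedom = 4 − 1 = 3; critical value at α = 0.05 is 7.815.
Since 5.725 < 7.815, we fail to reject the null hypothesis — the data are consistent with the 9:3:3:1 ratio.

5.725; consistent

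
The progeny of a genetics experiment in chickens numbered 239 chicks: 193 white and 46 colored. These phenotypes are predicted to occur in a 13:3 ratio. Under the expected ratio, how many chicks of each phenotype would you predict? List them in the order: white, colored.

194.1875, 44.8125

Expected counts for N = 239 under a 13:3 ratio (total parts = 16):
  white: 239 × 13/16 = 194.1875
  colored: 239 × 3/16 = 44.8125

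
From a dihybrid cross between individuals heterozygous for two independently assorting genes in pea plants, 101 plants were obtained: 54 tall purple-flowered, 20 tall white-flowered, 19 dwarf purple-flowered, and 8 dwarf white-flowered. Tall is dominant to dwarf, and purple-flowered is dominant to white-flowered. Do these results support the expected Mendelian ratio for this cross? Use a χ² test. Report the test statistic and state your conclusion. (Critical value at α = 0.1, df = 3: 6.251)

0.650; consistent

A dihybrid F₂ with independent assortment and complete dominance at both loci gives a 9:3:3:1 phenotypic ratio.
Total ratio parts = 16. Expected numbers out of 101:
  tall purple-flowered: 101 × 9/16 = 56.8125
  tall white-flowered: 101 × 3/16 = 18.9375
  dwarf purple-flowered: 101 × 3/16 = 18.9375
  dwarf white-flowered: 101 × 1/16 = 6.3125
χ² = Σ (O − E)² / E
  tall purple-flowered: (54 − 56.8125)² / 56.8125 = 0.1392
  tall white-flowered: (20 − 18.9375)² / 18.9375 = 0.0596
  dwarf purple-flowered: (19 − 18.9375)² / 18.9375 = 0.0002
  dwarf white-flowered: (8 − 6.3125)² / 6.3125 = 0.4511
χ² = 0.1392 + 0.0596 + 0.0002 + 0.4511 = 0.6501 ≈ 0.650
Degrees of freedom = 4 − 1 = 3; critical value at α = 0.1 is 6.251.
Since 0.650 < 6.251, we fail to reject the null hypothesis — the data are consistent with the 9:3:3:1 ratio.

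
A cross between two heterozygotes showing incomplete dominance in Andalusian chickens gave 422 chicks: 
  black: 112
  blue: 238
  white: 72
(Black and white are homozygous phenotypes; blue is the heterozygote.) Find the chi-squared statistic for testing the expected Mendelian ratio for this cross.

With incomplete dominance, a heterozygote × heterozygote cross gives a 1:2:1 phenotypic ratio.
Under the 1:2:1 hypothesis (Σ ratio = 4, N = 422):
  black: 422 × 1/4 = 105.5
  blue: 422 × 2/4 = 211
  white: 422 × 1/4 = 105.5
χ² = Σ (O − E)² / E
  black: (112 − 105.5)² / 105.5 = 0.4005
  blue: (238 − 211)² / 211 = 3.4550
  white: (72 − 105.5)² / 105.5 = 10.6374
χ² = 0.4005 + 3.4550 + 10.6374 = 14.4929 ≈ 14.493

14.493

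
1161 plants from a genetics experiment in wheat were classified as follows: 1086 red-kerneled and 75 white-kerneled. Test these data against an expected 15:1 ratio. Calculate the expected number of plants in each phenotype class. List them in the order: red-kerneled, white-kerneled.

1088.4375, 72.5625

Total ratio parts = 16. Expected numbers out of 1161:
  red-kerneled: 1161 × 15/16 = 1088.4375
  white-kerneled: 1161 × 1/16 = 72.5625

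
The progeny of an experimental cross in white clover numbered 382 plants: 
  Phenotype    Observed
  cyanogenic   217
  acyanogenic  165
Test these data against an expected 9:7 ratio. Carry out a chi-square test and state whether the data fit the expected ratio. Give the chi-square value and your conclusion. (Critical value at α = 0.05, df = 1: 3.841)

The 9:7 ratio has 16 parts, so with N = 382 the expected counts are:
  cyanogenic: 382 × 9/16 = 214.875
  acyanogenic: 382 × 7/16 = 167.125
χ² = Σ (O − E)² / E
  cyanogenic: (217 − 214.875)² / 214.875 = 0.0210
  acyanogenic: (165 − 167.125)² / 167.125 = 0.0270
χ² = 0.0210 + 0.0270 = 0.048
Degrees of freedom = 2 − 1 = 1; critical value at α = 0.05 is 3.841.
Since 0.048 < 3.841, we fail to reject the null hypothesis — the data are consistent with the 9:7 ratio.

0.048; consistent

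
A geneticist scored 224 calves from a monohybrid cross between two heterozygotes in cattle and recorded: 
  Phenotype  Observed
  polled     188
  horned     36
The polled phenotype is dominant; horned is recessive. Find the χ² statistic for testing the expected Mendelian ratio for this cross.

9.524

For a monohybrid cross between heterozygotes with complete dominance, the expected phenotypic ratio is 3:1.
Under the 3:1 hypothesis (Σ ratio = 4, N = 224):
  polled: 224 × 3/4 = 168
  horned: 224 × 1/4 = 56
χ² = Σ (O − E)² / E
  polled: (188 − 168)² / 168 = 2.3810
  horned: (36 − 56)² / 56 = 7.1429
χ² = 2.3810 + 7.1429 = 9.5239 ≈ 9.524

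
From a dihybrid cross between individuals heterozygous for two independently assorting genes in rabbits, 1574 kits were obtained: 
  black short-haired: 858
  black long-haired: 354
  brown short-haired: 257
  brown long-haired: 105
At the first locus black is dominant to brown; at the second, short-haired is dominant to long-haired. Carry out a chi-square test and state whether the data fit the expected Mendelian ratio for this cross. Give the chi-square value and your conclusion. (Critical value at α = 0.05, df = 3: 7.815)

17.963; not consistent

A dihybrid F₂ with independent assortment and complete dominance at both loci gives a 9:3:3:1 phenotypic ratio.
Total ratio parts = 16. Expected numbers out of 1574:
  black short-haired: 1574 × 9/16 = 885.375
  black long-haired: 1574 × 3/16 = 295.125
  brown short-haired: 1574 × 3/16 = 295.125
  brown long-haired: 1574 × 1/16 = 98.375
χ² = Σ (O − E)² / E
  black short-haired: (858 − 885.375)² / 885.375 = 0.8464
  black long-haired: (354 − 295.125)² / 295.125 = 11.7451
  brown short-haired: (257 − 295.125)² / 295.125 = 4.9251
  brown long-haired: (105 − 98.375)² / 98.375 = 0.4462
χ² = 0.8464 + 11.7451 + 4.9251 + 0.4462 = 17.9628 ≈ 17.963
Degrees of freedom = 4 − 1 = 3; critical value at α = 0.05 is 7.815.
Since 17.963 > 7.815, we reject the null hypothesis — the data do not fit the 9:3:3:1 ratio.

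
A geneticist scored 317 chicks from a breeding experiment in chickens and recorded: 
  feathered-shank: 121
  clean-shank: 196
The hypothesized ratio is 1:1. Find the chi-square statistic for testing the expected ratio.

Expected counts for N = 317 under a 1:1 ratio (total parts = 2):
  feathered-shank: 317 × 1/2 = 158.5
  clean-shank: 317 × 1/2 = 158.5
χ² = Σ (O − E)² / E
  feathered-shank: (121 − 158.5)² / 158.5 = 8.8722
  clean-shank: (196 − 158.5)² / 158.5 = 8.8722
χ² = 8.8722 + 8.8722 = 17.7444 ≈ 17.744

17.744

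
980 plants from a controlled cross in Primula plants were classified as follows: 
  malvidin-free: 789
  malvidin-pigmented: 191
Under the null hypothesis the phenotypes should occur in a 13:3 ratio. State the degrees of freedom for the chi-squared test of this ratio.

A goodness-of-fit test with 2 phenotype classes has df = 2 − 1 = 1.

1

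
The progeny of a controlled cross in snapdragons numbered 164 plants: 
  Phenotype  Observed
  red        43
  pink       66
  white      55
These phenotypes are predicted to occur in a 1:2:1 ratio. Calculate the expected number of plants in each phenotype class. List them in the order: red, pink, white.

41, 82, 41

Total ratio parts = 4. Expected numbers out of 164:
  red: 164 × 1/4 = 41
  pink: 164 × 2/4 = 82
  white: 164 × 1/4 = 41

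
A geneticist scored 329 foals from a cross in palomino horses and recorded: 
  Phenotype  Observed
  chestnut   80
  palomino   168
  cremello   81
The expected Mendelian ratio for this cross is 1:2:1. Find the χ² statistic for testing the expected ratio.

Under the 1:2:1 hypothesis (Σ ratio = 4, N = 329):
  chestnut: 329 × 1/4 = 82.25
  palomino: 329 × 2/4 = 164.5
  cremello: 329 × 1/4 = 82.25
χ² = Σ (O − E)² / E
  chestnut: (80 − 82.25)² / 82.25 = 0.0616
  palomino: (168 − 164.5)² / 164.5 = 0.0745
  cremello: (81 − 82.25)² / 82.25 = 0.0190
χ² = 0.0616 + 0.0745 + 0.0190 = 0.1551 ≈ 0.155

0.155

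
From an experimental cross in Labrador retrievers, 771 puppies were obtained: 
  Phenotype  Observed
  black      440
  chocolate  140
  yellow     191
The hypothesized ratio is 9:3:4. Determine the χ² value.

The 9:3:4 ratio has 16 parts, so with N = 771 the expected counts are:
  black: 771 × 9/16 = 433.6875
  chocolate: 771 × 3/16 = 144.5625
  yellow: 771 × 4/16 = 192.75
χ² = Σ (O − E)² / E
  black: (440 − 433.6875)² / 433.6875 = 0.0919
  chocolate: (140 − 144.5625)² / 144.5625 = 0.1440
  yellow: (191 − 192.75)² / 192.75 = 0.0159
χ² = 0.0919 + 0.1440 + 0.0159 = 0.2518 ≈ 0.252

0.252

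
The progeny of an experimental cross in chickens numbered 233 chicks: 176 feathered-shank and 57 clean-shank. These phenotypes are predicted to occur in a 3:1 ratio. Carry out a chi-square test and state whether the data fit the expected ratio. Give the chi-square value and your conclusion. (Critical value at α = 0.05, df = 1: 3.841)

0.036; consistent

Total ratio parts = 4. Expected numbers out of 233:
  feathered-shank: 233 × 3/4 = 174.75
  clean-shank: 233 × 1/4 = 58.25
χ² = Σ (O − E)² / E
  feathered-shank: (176 − 174.75)² / 174.75 = 0.0089
  clean-shank: (57 − 58.25)² / 58.25 = 0.0268
χ² = 0.0089 + 0.0268 = 0.0357 ≈ 0.036
Degrees of freedom = 2 − 1 = 1; critical value at α = 0.05 is 3.841.
Since 0.036 < 3.841, we fail to reject the null hypothesis — the data are consistent with the 3:1 ratio.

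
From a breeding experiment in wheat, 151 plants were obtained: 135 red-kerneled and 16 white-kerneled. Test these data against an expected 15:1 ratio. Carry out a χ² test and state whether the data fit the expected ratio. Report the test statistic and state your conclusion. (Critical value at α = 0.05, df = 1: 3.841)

Total ratio parts = 16. Expected numbers out of 151:
  red-kerneled: 151 × 15/16 = 141.5625
  white-kerneled: 151 × 1/16 = 9.4375
χ² = Σ (O − E)² / E
  red-kerneled: (135 − 141.5625)² / 141.5625 = 0.3042
  white-kerneled: (16 − 9.4375)² / 9.4375 = 4.5633
χ² = 0.3042 + 4.5633 = 4.8675 ≈ 4.868
Degrees of freedom = 2 − 1 = 1; critical value at α = 0.05 is 3.841.
Since 4.868 > 3.841, we reject the null hypothesis — the data do not fit the 15:1 ratio.

4.868; not consistent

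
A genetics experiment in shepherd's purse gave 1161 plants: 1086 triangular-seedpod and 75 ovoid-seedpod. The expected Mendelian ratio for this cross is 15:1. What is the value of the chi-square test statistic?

0.087

Under the 15:1 hypothesis (Σ ratio = 16, N = 1161):
  triangular-seedpod: 1161 × 15/16 = 1088.4375
  ovoid-seedpod: 1161 × 1/16 = 72.5625
χ² = Σ (O − E)² / E
  triangular-seedpod: (1086 − 1088.4375)² / 1088.4375 = 0.0055
  ovoid-seedpod: (75 − 72.5625)² / 72.5625 = 0.0819
χ² = 0.0055 + 0.0819 = 0.0874 ≈ 0.087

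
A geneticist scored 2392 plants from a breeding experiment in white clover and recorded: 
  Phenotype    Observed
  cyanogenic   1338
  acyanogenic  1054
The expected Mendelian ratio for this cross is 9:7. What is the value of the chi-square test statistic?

0.096

The 9:7 ratio has 16 parts, so with N = 2392 the expected counts are:
  cyanogenic: 2392 × 9/16 = 1345.5
  acyanogenic: 2392 × 7/16 = 1046.5
χ² = Σ (O − E)² / E
  cyanogenic: (1338 − 1345.5)² / 1345.5 = 0.0418
  acyanogenic: (1054 − 1046.5)² / 1046.5 = 0.0538
χ² = 0.0418 + 0.0538 = 0.0956 ≈ 0.096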